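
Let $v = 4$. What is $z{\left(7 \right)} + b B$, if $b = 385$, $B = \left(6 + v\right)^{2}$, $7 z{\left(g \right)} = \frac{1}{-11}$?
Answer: $\frac{2964499}{77} \approx 38500.0$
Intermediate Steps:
$z{\left(g \right)} = - \frac{1}{77}$ ($z{\left(g \right)} = \frac{1}{7 \left(-11\right)} = \frac{1}{7} \left(- \frac{1}{11}\right) = - \frac{1}{77}$)
$B = 100$ ($B = \left(6 + 4\right)^{2} = 10^{2} = 100$)
$z{\left(7 \right)} + b B = - \frac{1}{77} + 385 \cdot 100 = - \frac{1}{77} + 38500 = \frac{2964499}{77}$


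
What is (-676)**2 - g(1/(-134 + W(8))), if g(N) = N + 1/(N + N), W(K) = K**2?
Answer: 31990771/70 ≈ 4.5701e+5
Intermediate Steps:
g(N) = N + 1/(2*N)
(-676)**2 - g(1/(-134 + W(8))) = (-676)**2 - (1/(-134 + 8**2) + 1/(2*(1/(-134 + 8**2)))) = 456976 - (1/(-134 + 64) + 1/(2*(1/(-134 + 64)))) = 456976 - (1/(-70) + 1/(2*(1/(-70)))) = 456976 - (-1/70 + 1/(2*(-1/70))) = 456976 - (-1/70 + (1/2)*(-70)) = 456976 - (-1/70 - 35) = 456976 - 1*(-2451/70) = 456976 + 2451/70 = 31990771/70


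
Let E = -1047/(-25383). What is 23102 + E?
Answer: 195466371/8461 ≈ 23102.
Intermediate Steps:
E = 349/8461 (E = -1047*(-1/25383) = 349/8461 ≈ 0.041248)
23102 + E = 23102 + 349/8461 = 195466371/8461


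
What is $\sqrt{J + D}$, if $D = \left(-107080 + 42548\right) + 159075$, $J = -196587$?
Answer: $2 i \sqrt{25511} \approx 319.44 i$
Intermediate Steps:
$D = 94543$ ($D = -64532 + 159075 = 94543$)
$\sqrt{J + D} = \sqrt{-196587 + 94543} = \sqrt{-102044} = 2 i \sqrt{25511}$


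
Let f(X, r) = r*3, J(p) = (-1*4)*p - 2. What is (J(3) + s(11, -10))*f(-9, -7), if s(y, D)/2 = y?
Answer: -168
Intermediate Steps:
s(y, D) = 2*y
J(p) = -2 - 4*p (J(p) = -4*p - 2 = -2 - 4*p)
f(X, r) = 3*r
(J(3) + s(11, -10))*f(-9, -7) = ((-2 - 4*3) + 2*11)*(3*(-7)) = ((-2 - 12) + 22)*(-21) = (-14 + 22)*(-21) = 8*(-21) = -168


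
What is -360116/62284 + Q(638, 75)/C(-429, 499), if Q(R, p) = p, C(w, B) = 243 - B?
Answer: -24215249/3986176 ≈ -6.0748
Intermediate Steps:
-360116/62284 + Q(638, 75)/C(-429, 499) = -360116/62284 + 75/(243 - 1*499) = -360116*1/62284 + 75/(243 - 499) = -90029/15571 + 75/(-256) = -90029/15571 + 75*(-1/256) = -90029/15571 - 75/256 = -24215249/3986176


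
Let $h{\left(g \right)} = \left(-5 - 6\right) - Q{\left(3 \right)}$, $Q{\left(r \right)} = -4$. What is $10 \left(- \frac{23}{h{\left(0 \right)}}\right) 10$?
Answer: $\frac{2300}{7} \approx 328.57$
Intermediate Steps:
$h{\left(g \right)} = -7$ ($h{\left(g \right)} = \left(-5 - 6\right) - -4 = \left(-5 - 6\right) + 4 = -11 + 4 = -7$)
$10 \left(- \frac{23}{h{\left(0 \right)}}\right) 10 = 10 \left(- \frac{23}{-7}\right) 10 = 10 \left(\left(-23\right) \left(- \frac{1}{7}\right)\right) 10 = 10 \cdot \frac{23}{7} \cdot 10 = \frac{230}{7} \cdot 10 = \frac{2300}{7}$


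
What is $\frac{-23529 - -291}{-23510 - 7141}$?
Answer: $\frac{7746}{10217} \approx 0.75815$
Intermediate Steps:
$\frac{-23529 - -291}{-23510 - 7141} = \frac{-23529 + 291}{-30651} = \left(-23238\right) \left(- \frac{1}{30651}\right) = \frac{7746}{10217}$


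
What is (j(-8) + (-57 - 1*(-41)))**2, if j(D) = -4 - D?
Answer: 144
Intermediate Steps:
(j(-8) + (-57 - 1*(-41)))**2 = ((-4 - 1*(-8)) + (-57 - 1*(-41)))**2 = ((-4 + 8) + (-57 + 41))**2 = (4 - 16)**2 = (-12)**2 = 144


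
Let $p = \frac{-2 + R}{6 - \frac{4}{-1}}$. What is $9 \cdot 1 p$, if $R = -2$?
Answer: $- \frac{18}{5} \approx -3.6$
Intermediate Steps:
$p = - \frac{2}{5}$ ($p = \frac{-2 - 2}{6 - \frac{4}{-1}} = - \frac{4}{6 - -4} = - \frac{4}{6 + 4} = - \frac{4}{10} = \left(-4\right) \frac{1}{10} = - \frac{2}{5} \approx -0.4$)
$9 \cdot 1 p = 9 \cdot 1 \left(- \frac{2}{5}\right) = 9 \left(- \frac{2}{5}\right) = - \frac{18}{5}$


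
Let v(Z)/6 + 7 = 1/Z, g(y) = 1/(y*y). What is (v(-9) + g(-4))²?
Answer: 4182025/2304 ≈ 1815.1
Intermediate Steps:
g(y) = y⁻² (g(y) = 1/(y²) = y⁻²)
v(Z) = -42 + 6/Z
(v(-9) + g(-4))² = ((-42 + 6/(-9)) + (-4)⁻²)² = ((-42 + 6*(-⅑)) + 1/16)² = ((-42 - ⅔) + 1/16)² = (-128/3 + 1/16)² = (-2045/48)² = 4182025/2304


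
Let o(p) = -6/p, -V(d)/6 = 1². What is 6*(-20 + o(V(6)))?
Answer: -114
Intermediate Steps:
V(d) = -6 (V(d) = -6*1² = -6*1 = -6)
6*(-20 + o(V(6))) = 6*(-20 - 6/(-6)) = 6*(-20 - 6*(-⅙)) = 6*(-20 + 1) = 6*(-19) = -114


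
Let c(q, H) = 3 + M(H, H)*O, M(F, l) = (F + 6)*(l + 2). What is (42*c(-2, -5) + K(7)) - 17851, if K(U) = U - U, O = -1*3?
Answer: -17347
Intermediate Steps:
O = -3
M(F, l) = (2 + l)*(6 + F) (M(F, l) = (6 + F)*(2 + l) = (2 + l)*(6 + F))
K(U) = 0
c(q, H) = -33 - 24*H - 3*H² (c(q, H) = 3 + (12 + 2*H + 6*H + H*H)*(-3) = 3 + (12 + 2*H + 6*H + H²)*(-3) = 3 + (12 + H² + 8*H)*(-3) = 3 + (-36 - 24*H - 3*H²) = -33 - 24*H - 3*H²)
(42*c(-2, -5) + K(7)) - 17851 = (42*(-33 - 24*(-5) - 3*(-5)²) + 0) - 17851 = (42*(-33 + 120 - 3*25) + 0) - 17851 = (42*(-33 + 120 - 75) + 0) - 17851 = (42*12 + 0) - 17851 = (504 + 0) - 17851 = 504 - 17851 = -17347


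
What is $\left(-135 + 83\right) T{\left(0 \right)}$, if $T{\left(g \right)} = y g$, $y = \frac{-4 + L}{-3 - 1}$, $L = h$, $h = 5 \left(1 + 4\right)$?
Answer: $0$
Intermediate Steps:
$h = 25$ ($h = 5 \cdot 5 = 25$)
$L = 25$
$y = - \frac{21}{4}$ ($y = \frac{-4 + 25}{-3 - 1} = \frac{21}{-4} = 21 \left(- \frac{1}{4}\right) = - \frac{21}{4} \approx -5.25$)
$T{\left(g \right)} = - \frac{21 g}{4}$
$\left(-135 + 83\right) T{\left(0 \right)} = \left(-135 + 83\right) \left(\left(- \frac{21}{4}\right) 0\right) = \left(-52\right) 0 = 0$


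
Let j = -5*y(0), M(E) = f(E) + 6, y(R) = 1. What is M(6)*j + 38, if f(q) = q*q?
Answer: -172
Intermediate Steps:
f(q) = q²
M(E) = 6 + E² (M(E) = E² + 6 = 6 + E²)
j = -5 (j = -5*1 = -5)
M(6)*j + 38 = (6 + 6²)*(-5) + 38 = (6 + 36)*(-5) + 38 = 42*(-5) + 38 = -210 + 38 = -172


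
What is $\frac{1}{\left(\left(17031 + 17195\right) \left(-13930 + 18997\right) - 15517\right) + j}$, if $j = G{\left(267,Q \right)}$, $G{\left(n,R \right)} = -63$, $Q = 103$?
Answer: $\frac{1}{173407562} \approx 5.7668 \cdot 10^{-9}$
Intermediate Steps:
$j = -63$
$\frac{1}{\left(\left(17031 + 17195\right) \left(-13930 + 18997\right) - 15517\right) + j} = \frac{1}{\left(\left(17031 + 17195\right) \left(-13930 + 18997\right) - 15517\right) - 63} = \frac{1}{\left(34226 \cdot 5067 - 15517\right) - 63} = \frac{1}{\left(173423142 - 15517\right) - 63} = \frac{1}{173407625 - 63} = \frac{1}{173407562}$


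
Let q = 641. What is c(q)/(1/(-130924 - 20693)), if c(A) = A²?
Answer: -62296544577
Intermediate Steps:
c(q)/(1/(-130924 - 20693)) = 641²/(1/(-130924 - 20693)) = 410881/(1/(-151617)) = 410881/(-1/151617) = 410881*(-151617) = -62296544577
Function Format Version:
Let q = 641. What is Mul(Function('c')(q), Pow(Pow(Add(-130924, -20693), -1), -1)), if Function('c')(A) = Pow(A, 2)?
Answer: -62296544577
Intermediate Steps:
Mul(Function('c')(q), Pow(Pow(Add(-130924, -20693), -1), -1)) = Mul(Pow(641, 2), Pow(Pow(Add(-130924, -20693), -1), -1)) = Mul(410881, Pow(Pow(-151617, -1), -1)) = Mul(410881, Pow(Rational(-1, 151617), -1)) = Mul(410881, -151617) = -62296544577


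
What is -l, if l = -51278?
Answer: 51278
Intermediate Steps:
-l = -1*(-51278) = 51278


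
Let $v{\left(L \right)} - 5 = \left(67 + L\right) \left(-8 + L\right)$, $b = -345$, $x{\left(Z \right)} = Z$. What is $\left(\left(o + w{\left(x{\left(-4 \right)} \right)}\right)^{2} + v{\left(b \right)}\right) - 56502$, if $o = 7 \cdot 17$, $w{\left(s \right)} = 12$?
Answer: $58798$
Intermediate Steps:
$o = 119$
$v{\left(L \right)} = 5 + \left(-8 + L\right) \left(67 + L\right)$ ($v{\left(L \right)} = 5 + \left(67 + L\right) \left(-8 + L\right) = 5 + \left(-8 + L\right) \left(67 + L\right)$)
$\left(\left(o + w{\left(x{\left(-4 \right)} \right)}\right)^{2} + v{\left(b \right)}\right) - 56502 = \left(\left(119 + 12\right)^{2} + \left(-531 + \left(-345\right)^{2} + 59 \left(-345\right)\right)\right) - 56502 = \left(131^{2} - -98139\right) - 56502 = \left(17161 + 98139\right) - 56502 = 115300 - 56502 = 58798$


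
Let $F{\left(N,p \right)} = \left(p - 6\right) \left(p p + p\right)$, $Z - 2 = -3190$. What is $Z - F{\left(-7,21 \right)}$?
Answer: $-10118$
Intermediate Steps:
$Z = -3188$ ($Z = 2 - 3190 = -3188$)
$F{\left(N,p \right)} = \left(-6 + p\right) \left(p + p^{2}\right)$ ($F{\left(N,p \right)} = \left(-6 + p\right) \left(p^{2} + p\right) = \left(-6 + p\right) \left(p + p^{2}\right)$)
$Z - F{\left(-7,21 \right)} = -3188 - 21 \left(-6 + 21^{2} - 105\right) = -3188 - 21 \left(-6 + 441 - 105\right) = -3188 - 21 \cdot 330 = -3188 - 6930 = -10118$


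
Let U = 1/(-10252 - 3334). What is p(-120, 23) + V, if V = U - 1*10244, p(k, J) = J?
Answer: -138862507/13586 ≈ -10221.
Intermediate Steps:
U = -1/13586 (U = 1/(-13586) = -1/13586 ≈ -7.3605e-5)
V = -139174985/13586 (V = -1/13586 - 1*10244 = -1/13586 - 10244 = -139174985/13586 ≈ -10244.)
p(-120, 23) + V = 23 - 139174985/13586 = -138862507/13586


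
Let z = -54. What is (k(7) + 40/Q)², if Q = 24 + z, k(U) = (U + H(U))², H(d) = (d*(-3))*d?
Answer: 3456969616/9 ≈ 3.8411e+8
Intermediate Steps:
H(d) = -3*d² (H(d) = (-3*d)*d = -3*d²)
k(U) = (U - 3*U²)²
Q = -30 (Q = 24 - 54 = -30)
(k(7) + 40/Q)² = (7²*(-1 + 3*7)² + 40/(-30))² = (49*(-1 + 21)² + 40*(-1/30))² = (49*20² - 4/3)² = (49*400 - 4/3)² = (19600 - 4/3)² = (58796/3)² = 3456969616/9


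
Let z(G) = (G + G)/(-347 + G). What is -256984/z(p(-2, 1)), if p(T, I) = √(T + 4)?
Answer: -128492 + 22293362*√2 ≈ 3.1399e+7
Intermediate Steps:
p(T, I) = √(4 + T)
z(G) = 2*G/(-347 + G) (z(G) = (2*G)/(-347 + G) = 2*G/(-347 + G))
-256984/z(p(-2, 1)) = -256984*(-347 + √(4 - 2))/(2*√(4 - 2)) = -256984*√2*(-347 + √2)/4 = -64246*√2*(-347 + √2)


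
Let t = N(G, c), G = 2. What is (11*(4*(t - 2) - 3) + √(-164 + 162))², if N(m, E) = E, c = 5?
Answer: 9799 + 198*I*√2 ≈ 9799.0 + 280.01*I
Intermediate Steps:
t = 5
(11*(4*(t - 2) - 3) + √(-164 + 162))² = (11*(4*(5 - 2) - 3) + √(-164 + 162))² = (11*(4*3 - 3) + √(-2))² = (11*(12 - 3) + I*√2)² = (11*9 + I*√2)² = (99 + I*√2)²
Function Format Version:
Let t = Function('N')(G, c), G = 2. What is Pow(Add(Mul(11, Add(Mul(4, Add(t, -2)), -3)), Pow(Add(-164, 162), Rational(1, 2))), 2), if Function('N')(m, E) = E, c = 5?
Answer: Add(9799, Mul(198, I, Pow(2, Rational(1, 2)))) ≈ Add(9799.0, Mul(280.01, I))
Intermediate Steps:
t = 5
Pow(Add(Mul(11, Add(Mul(4, Add(t, -2)), -3)), Pow(Add(-164, 162), Rational(1, 2))), 2) = Pow(Add(Mul(11, Add(Mul(4, Add(5, -2)), -3)), Pow(Add(-164, 162), Rational(1, 2))), 2) = Pow(Add(Mul(11, Add(Mul(4, 3), -3)), Pow(-2, Rational(1, 2))), 2) = Pow(Add(Mul(11, Add(12, -3)), Mul(I, Pow(2, Rational(1, 2)))), 2) = Pow(Add(Mul(11, 9), Mul(I, Pow(2, Rational(1, 2)))), 2) = Pow(Add(99, Mul(I, Pow(2, Rational(1, 2)))), 2)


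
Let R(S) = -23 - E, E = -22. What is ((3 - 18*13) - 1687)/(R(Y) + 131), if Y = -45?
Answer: -959/65 ≈ -14.754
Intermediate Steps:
R(S) = -1 (R(S) = -23 - 1*(-22) = -23 + 22 = -1)
((3 - 18*13) - 1687)/(R(Y) + 131) = ((3 - 18*13) - 1687)/(-1 + 131) = ((3 - 234) - 1687)/130 = (-231 - 1687)*(1/130) = -1918*1/130 = -959/65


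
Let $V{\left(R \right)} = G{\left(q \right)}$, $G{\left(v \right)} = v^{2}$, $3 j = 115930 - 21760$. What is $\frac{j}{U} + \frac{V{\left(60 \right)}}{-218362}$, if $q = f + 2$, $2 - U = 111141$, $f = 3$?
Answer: $- \frac{6857161655}{24268534318} \approx -0.28255$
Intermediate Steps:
$U = -111139$ ($U = 2 - 111141 = -111139$)
$q = 5$ ($q = 3 + 2 = 5$)
$j = 31390$ ($j = \frac{115930 - 21760}{3} = \frac{1}{3} \cdot 94170 = 31390$)
$V{\left(R \right)} = 25$ ($V{\left(R \right)} = 5^{2} = 25$)
$\frac{j}{U} + \frac{V{\left(60 \right)}}{-218362} = \frac{31390}{-111139} + \frac{25}{-218362} = 31390 \left(- \frac{1}{111139}\right) + 25 \left(- \frac{1}{218362}\right) = - \frac{31390}{111139} - \frac{25}{218362} = - \frac{6857161655}{24268534318}$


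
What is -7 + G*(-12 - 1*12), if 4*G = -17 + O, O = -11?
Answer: 161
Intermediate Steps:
G = -7 (G = (-17 - 11)/4 = (1/4)*(-28) = -7)
-7 + G*(-12 - 1*12) = -7 - 7*(-12 - 1*12) = -7 - 7*(-12 - 12) = -7 - 7*(-24) = -7 + 168 = 161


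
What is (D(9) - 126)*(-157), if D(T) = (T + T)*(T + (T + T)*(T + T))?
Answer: -921276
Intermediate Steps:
D(T) = 2*T*(T + 4*T**2) (D(T) = (2*T)*(T + (2*T)*(2*T)) = (2*T)*(T + 4*T**2) = 2*T*(T + 4*T**2))
(D(9) - 126)*(-157) = (9**2*(2 + 8*9) - 126)*(-157) = (81*(2 + 72) - 126)*(-157) = (81*74 - 126)*(-157) = (5994 - 126)*(-157) = 5868*(-157) = -921276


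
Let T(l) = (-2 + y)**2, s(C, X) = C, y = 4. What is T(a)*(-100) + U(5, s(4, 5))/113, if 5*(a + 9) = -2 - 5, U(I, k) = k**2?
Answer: -45184/113 ≈ -399.86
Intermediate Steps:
a = -52/5 (a = -9 + (-2 - 5)/5 = -9 + (1/5)*(-7) = -9 - 7/5 = -52/5 ≈ -10.400)
T(l) = 4 (T(l) = (-2 + 4)**2 = 2**2 = 4)
T(a)*(-100) + U(5, s(4, 5))/113 = 4*(-100) + 4**2/113 = -400 + 16*(1/113) = -400 + 16/113 = -45184/113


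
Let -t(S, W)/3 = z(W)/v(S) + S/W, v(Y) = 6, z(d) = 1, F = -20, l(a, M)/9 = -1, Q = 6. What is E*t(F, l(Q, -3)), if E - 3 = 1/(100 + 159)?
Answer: -16727/777 ≈ -21.528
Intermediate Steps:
l(a, M) = -9 (l(a, M) = 9*(-1) = -9)
t(S, W) = -½ - 3*S/W (t(S, W) = -3*(1/6 + S/W) = -3*(1*(⅙) + S/W) = -3*(⅙ + S/W) = -½ - 3*S/W)
E = 778/259 (E = 3 + 1/(100 + 159) = 3 + 1/259 = 778/259 ≈ 3.0039)
E*t(F, l(Q, -3)) = 778*((½)*(-1*(-9) - 6*(-20))/(-9))/259 = 778*((½)*(-⅑)*(9 + 120))/259 = 778*((½)*(-⅑)*129)/259 = (778/259)*(-43/6) = -16727/777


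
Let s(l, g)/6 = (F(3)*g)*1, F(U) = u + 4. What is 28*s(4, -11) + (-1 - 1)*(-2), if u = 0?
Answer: -7388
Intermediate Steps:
F(U) = 4 (F(U) = 0 + 4 = 4)
s(l, g) = 24*g (s(l, g) = 6*((4*g)*1) = 6*(4*g) = 24*g)
28*s(4, -11) + (-1 - 1)*(-2) = 28*(24*(-11)) + (-1 - 1)*(-2) = 28*(-264) - 2*(-2) = -7392 + 4 = -7388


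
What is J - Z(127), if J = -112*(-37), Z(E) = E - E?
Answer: 4144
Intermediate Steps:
Z(E) = 0
J = 4144
J - Z(127) = 4144 - 1*0 = 4144 + 0 = 4144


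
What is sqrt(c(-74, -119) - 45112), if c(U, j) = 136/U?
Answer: 6*I*sqrt(1715579)/37 ≈ 212.4*I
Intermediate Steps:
sqrt(c(-74, -119) - 45112) = sqrt(136/(-74) - 45112) = sqrt(136*(-1/74) - 45112) = sqrt(-68/37 - 45112) = sqrt(-1669212/37) = 6*I*sqrt(1715579)/37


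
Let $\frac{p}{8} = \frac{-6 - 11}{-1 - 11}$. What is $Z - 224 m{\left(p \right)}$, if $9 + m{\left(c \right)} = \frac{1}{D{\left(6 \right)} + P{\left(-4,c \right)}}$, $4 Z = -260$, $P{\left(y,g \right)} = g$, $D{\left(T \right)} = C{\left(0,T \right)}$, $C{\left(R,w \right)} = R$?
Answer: $\frac{32831}{17} \approx 1931.2$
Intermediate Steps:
$D{\left(T \right)} = 0$
$p = \frac{34}{3}$ ($p = 8 \frac{-6 - 11}{-1 - 11} = 8 \left(- \frac{17}{-12}\right) = 8 \left(\left(-17\right) \left(- \frac{1}{12}\right)\right) = 8 \cdot \frac{17}{12} = \frac{34}{3} \approx 11.333$)
$Z = -65$ ($Z = \frac{1}{4} \left(-260\right) = -65$)
$m{\left(c \right)} = -9 + \frac{1}{c}$ ($m{\left(c \right)} = -9 + \frac{1}{0 + c} = -9 + \frac{1}{c}$)
$Z - 224 m{\left(p \right)} = -65 - 224 \left(-9 + \frac{1}{\frac{34}{3}}\right) = -65 - 224 \left(-9 + \frac{3}{34}\right) = -65 - - \frac{33936}{17} = -65 + \frac{33936}{17} = \frac{32831}{17}$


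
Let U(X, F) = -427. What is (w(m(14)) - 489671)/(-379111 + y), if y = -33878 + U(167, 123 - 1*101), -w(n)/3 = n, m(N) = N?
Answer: 489713/413416 ≈ 1.1846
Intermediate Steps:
w(n) = -3*n
y = -34305 (y = -33878 - 427 = -34305)
(w(m(14)) - 489671)/(-379111 + y) = (-3*14 - 489671)/(-379111 - 34305) = (-42 - 489671)/(-413416) = -489713*(-1/413416) = 489713/413416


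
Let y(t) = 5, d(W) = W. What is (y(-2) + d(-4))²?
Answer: 1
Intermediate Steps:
(y(-2) + d(-4))² = (5 - 4)² = 1² = 1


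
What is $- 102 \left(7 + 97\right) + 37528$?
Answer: $26920$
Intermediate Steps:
$- 102 \left(7 + 97\right) + 37528 = \left(-102\right) 104 + 37528 = -10608 + 37528 = 26920$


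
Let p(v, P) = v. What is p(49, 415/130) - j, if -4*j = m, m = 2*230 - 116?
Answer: 135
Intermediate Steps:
m = 344 (m = 460 - 116 = 344)
j = -86 (j = -¼*344 = -86)
p(49, 415/130) - j = 49 - 1*(-86) = 49 + 86 = 135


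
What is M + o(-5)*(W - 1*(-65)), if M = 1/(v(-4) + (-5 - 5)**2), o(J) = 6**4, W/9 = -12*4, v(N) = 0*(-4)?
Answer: -47563199/100 ≈ -4.7563e+5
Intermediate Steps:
v(N) = 0
W = -432 (W = 9*(-12*4) = 9*(-48) = -432)
o(J) = 1296
M = 1/100 (M = 1/(0 + (-5 - 5)**2) = 1/(0 + (-10)**2) = 1/(0 + 100) = 1/100 ≈ 0.010000)
M + o(-5)*(W - 1*(-65)) = 1/100 + 1296*(-432 - 1*(-65)) = 1/100 + 1296*(-432 + 65) = 1/100 + 1296*(-367) = 1/100 - 475632 = -47563199/100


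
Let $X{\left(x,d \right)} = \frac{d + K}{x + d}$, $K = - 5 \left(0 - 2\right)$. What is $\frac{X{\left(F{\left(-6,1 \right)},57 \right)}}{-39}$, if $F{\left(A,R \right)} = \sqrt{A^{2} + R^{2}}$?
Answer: $- \frac{1273}{41756} + \frac{67 \sqrt{37}}{125268} \approx -0.027233$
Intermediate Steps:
$K = 10$ ($K = \left(-5\right) \left(-2\right) = 10$)
$X{\left(x,d \right)} = \frac{10 + d}{d + x}$ ($X{\left(x,d \right)} = \frac{d + 10}{x + d} = \frac{10 + d}{d + x}$)
$\frac{X{\left(F{\left(-6,1 \right)},57 \right)}}{-39} = \frac{\frac{1}{57 + \sqrt{\left(-6\right)^{2} + 1^{2}}} \left(10 + 57\right)}{-39} = - \frac{\frac{1}{57 + \sqrt{36 + 1}} \cdot 67}{39} = - \frac{\frac{1}{57 + \sqrt{37}} \cdot 67}{39} = - \frac{67 \frac{1}{57 + \sqrt{37}}}{39} = - \frac{67}{39 \left(57 + \sqrt{37}\right)}$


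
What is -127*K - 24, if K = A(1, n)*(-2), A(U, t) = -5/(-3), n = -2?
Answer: 1198/3 ≈ 399.33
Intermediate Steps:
A(U, t) = 5/3 (A(U, t) = -5*(-⅓) = 5/3)
K = -10/3 (K = (5/3)*(-2) = -10/3 ≈ -3.3333)
-127*K - 24 = -127*(-10/3) - 24 = 1270/3 - 24 = 1198/3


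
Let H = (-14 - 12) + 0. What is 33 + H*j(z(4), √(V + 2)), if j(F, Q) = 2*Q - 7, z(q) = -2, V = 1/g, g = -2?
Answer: 215 - 26*√6 ≈ 151.31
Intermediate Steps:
V = -½ (V = 1/(-2) = -½ ≈ -0.50000)
H = -26 (H = -26 + 0 = -26)
j(F, Q) = -7 + 2*Q
33 + H*j(z(4), √(V + 2)) = 33 - 26*(-7 + 2*√(-½ + 2)) = 33 - 26*(-7 + 2*√(3/2)) = 33 - 26*(-7 + 2*(√6/2)) = 33 - 26*(-7 + √6) = 33 + (182 - 26*√6) = 215 - 26*√6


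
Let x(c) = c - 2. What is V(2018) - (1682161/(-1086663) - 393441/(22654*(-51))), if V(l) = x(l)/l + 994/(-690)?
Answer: 37191931586715181/48559891094987190 ≈ 0.76590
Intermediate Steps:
x(c) = -2 + c
V(l) = -497/345 + (-2 + l)/l (V(l) = (-2 + l)/l + 994/(-690) = (-2 + l)/l + 994*(-1/690) = (-2 + l)/l - 497/345 = -497/345 + (-2 + l)/l)
V(2018) - (1682161/(-1086663) - 393441/(22654*(-51))) = (-152/345 - 2/2018) - (1682161/(-1086663) - 393441/(22654*(-51))) = (-152/345 - 2*1/2018) - (1682161*(-1/1086663) - 393441/(-1155354)) = (-152/345 - 1/1009) - (-1682161/1086663 - 393441*(-1/1155354)) = -153713/348105 - (-1682161/1086663 + 131147/385118) = -153713/348105 - 1*(-505317887537/418493481234) = -153713/348105 + 505317887537/418493481234 = 37191931586715181/48559891094987190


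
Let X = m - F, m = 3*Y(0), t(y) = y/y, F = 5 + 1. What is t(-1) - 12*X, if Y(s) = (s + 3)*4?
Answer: -359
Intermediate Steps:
F = 6
Y(s) = 12 + 4*s (Y(s) = (3 + s)*4 = 12 + 4*s)
t(y) = 1
m = 36 (m = 3*(12 + 4*0) = 3*(12 + 0) = 3*12 = 36)
X = 30 (X = 36 - 1*6 = 36 - 6 = 30)
t(-1) - 12*X = 1 - 12*30 = 1 - 360 = -359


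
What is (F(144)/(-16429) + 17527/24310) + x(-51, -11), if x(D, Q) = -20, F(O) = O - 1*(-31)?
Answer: -64740193/3356210 ≈ -19.290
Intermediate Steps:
F(O) = 31 + O (F(O) = O + 31 = 31 + O)
(F(144)/(-16429) + 17527/24310) + x(-51, -11) = ((31 + 144)/(-16429) + 17527/24310) - 20 = (175*(-1/16429) + 17527*(1/24310)) - 20 = (-25/2347 + 1031/1430) - 20 = 2384007/3356210 - 20 = -64740193/3356210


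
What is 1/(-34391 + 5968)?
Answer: -1/28423 ≈ -3.5183e-5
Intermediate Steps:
1/(-34391 + 5968) = 1/(-28423) = -1/28423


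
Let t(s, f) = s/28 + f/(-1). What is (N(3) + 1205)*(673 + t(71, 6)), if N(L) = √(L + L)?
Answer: 22590135/28 + 18747*√6/28 ≈ 8.0843e+5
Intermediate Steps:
t(s, f) = -f + s/28 (t(s, f) = s*(1/28) + f*(-1) = s/28 - f = -f + s/28)
N(L) = √2*√L (N(L) = √(2*L) = √2*√L)
(N(3) + 1205)*(673 + t(71, 6)) = (√2*√3 + 1205)*(673 + (-1*6 + (1/28)*71)) = (√6 + 1205)*(673 + (-6 + 71/28)) = (1205 + √6)*(673 - 97/28) = (1205 + √6)*(18747/28) = 22590135/28 + 18747*√6/28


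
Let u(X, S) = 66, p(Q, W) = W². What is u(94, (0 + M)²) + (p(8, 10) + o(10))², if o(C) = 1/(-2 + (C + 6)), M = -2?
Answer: 1975737/196 ≈ 10080.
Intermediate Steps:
o(C) = 1/(4 + C) (o(C) = 1/(-2 + (6 + C)) = 1/(4 + C))
u(94, (0 + M)²) + (p(8, 10) + o(10))² = 66 + (10² + 1/(4 + 10))² = 66 + (100 + 1/14)² = 66 + (1401/14)² = 66 + 1962801/196 = 1975737/196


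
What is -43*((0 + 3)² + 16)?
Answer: -1075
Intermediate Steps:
-43*((0 + 3)² + 16) = -43*(3² + 16) = -43*(9 + 16) = -43*25 = -1075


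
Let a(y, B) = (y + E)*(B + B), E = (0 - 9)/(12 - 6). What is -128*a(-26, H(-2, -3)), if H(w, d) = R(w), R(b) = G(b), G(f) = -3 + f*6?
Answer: -105600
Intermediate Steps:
G(f) = -3 + 6*f
R(b) = -3 + 6*b
H(w, d) = -3 + 6*w
E = -3/2 (E = -9/6 = -9*⅙ = -3/2 ≈ -1.5000)
a(y, B) = 2*B*(-3/2 + y) (a(y, B) = (y - 3/2)*(B + B) = (-3/2 + y)*(2*B) = 2*B*(-3/2 + y))
-128*a(-26, H(-2, -3)) = -128*(-3 + 6*(-2))*(-3 + 2*(-26)) = -128*(-3 - 12)*(-3 - 52) = -(-1920)*(-55) = -128*825 = -105600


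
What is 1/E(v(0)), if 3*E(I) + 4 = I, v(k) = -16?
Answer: -3/20 ≈ -0.15000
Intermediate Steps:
E(I) = -4/3 + I/3
1/E(v(0)) = 1/(-4/3 + (⅓)*(-16)) = 1/(-4/3 - 16/3) = 1/(-20/3) = -3/20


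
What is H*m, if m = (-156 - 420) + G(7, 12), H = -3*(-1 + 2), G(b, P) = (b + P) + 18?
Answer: 1617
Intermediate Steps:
G(b, P) = 18 + P + b (G(b, P) = (P + b) + 18 = 18 + P + b)
H = -3 (H = -3*1 = -3)
m = -539 (m = (-156 - 420) + (18 + 12 + 7) = -576 + 37 = -539)
H*m = -3*(-539) = 1617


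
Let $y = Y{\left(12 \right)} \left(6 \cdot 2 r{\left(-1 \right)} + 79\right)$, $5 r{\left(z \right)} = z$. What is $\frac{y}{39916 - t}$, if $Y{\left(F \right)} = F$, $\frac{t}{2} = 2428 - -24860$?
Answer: $- \frac{1149}{18325} \approx -0.062701$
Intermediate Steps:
$t = 54576$ ($t = 2 \left(2428 - -24860\right) = 2 \left(2428 + 24860\right) = 2 \cdot 27288 = 54576$)
$r{\left(z \right)} = \frac{z}{5}$
$y = \frac{4596}{5}$ ($y = 12 \left(6 \cdot 2 \cdot \frac{1}{5} \left(-1\right) + 79\right) = 12 \left(12 \left(- \frac{1}{5}\right) + 79\right) = 12 \left(- \frac{12}{5} + 79\right) = 12 \cdot \frac{383}{5} = \frac{4596}{5} \approx 919.2$)
$\frac{y}{39916 - t} = \frac{4596}{5 \left(39916 - 54576\right)} = \frac{4596}{5 \left(-14660\right)} = \frac{4596}{5} \left(- \frac{1}{14660}\right) = - \frac{1149}{18325}$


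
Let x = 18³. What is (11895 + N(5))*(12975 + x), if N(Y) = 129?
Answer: 226135368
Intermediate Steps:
x = 5832
(11895 + N(5))*(12975 + x) = (11895 + 129)*(12975 + 5832) = 12024*18807 = 226135368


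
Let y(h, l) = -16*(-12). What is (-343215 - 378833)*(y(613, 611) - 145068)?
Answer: 104607426048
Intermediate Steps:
y(h, l) = 192
(-343215 - 378833)*(y(613, 611) - 145068) = (-343215 - 378833)*(192 - 145068) = -722048*(-144876) = 104607426048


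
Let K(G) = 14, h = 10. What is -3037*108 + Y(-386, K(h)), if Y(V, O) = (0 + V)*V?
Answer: -179000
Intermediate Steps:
Y(V, O) = V² (Y(V, O) = V*V = V²)
-3037*108 + Y(-386, K(h)) = -3037*108 + (-386)² = -327996 + 148996 = -179000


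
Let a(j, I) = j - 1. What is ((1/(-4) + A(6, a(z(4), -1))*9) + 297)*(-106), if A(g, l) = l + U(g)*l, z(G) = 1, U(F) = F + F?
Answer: -62911/2 ≈ -31456.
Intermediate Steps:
U(F) = 2*F
a(j, I) = -1 + j
A(g, l) = l + 2*g*l (A(g, l) = l + (2*g)*l = l + 2*g*l)
((1/(-4) + A(6, a(z(4), -1))*9) + 297)*(-106) = ((1/(-4) + ((-1 + 1)*(1 + 2*6))*9) + 297)*(-106) = ((-¼ + (0*(1 + 12))*9) + 297)*(-106) = ((-¼ + (0*13)*9) + 297)*(-106) = ((-¼ + 0*9) + 297)*(-106) = ((-¼ + 0) + 297)*(-106) = (-¼ + 297)*(-106) = (1187/4)*(-106) = -62911/2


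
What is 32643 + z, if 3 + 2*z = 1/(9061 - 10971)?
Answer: 124690529/3820 ≈ 32642.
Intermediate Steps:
z = -5731/3820 (z = -3/2 + 1/(2*(9061 - 10971)) = -3/2 + (½)/(-1910) = -3/2 + (½)*(-1/1910) = -3/2 - 1/3820 = -5731/3820 ≈ -1.5003)
32643 + z = 32643 - 5731/3820 = 124690529/3820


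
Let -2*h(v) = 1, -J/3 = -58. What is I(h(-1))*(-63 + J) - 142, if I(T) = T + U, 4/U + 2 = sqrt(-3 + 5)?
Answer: -1283/2 - 222*sqrt(2) ≈ -955.46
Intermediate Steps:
J = 174 (J = -3*(-58) = 174)
h(v) = -1/2 (h(v) = -1/2*1 = -1/2)
U = 4/(-2 + sqrt(2)) (U = 4/(-2 + sqrt(-3 + 5)) = 4/(-2 + sqrt(2)) ≈ -6.8284)
I(T) = -4 + T - 2*sqrt(2) (I(T) = T + (-4 - 2*sqrt(2)) = -4 + T - 2*sqrt(2))
I(h(-1))*(-63 + J) - 142 = (-4 - 1/2 - 2*sqrt(2))*(-63 + 174) - 142 = (-9/2 - 2*sqrt(2))*111 - 142 = (-999/2 - 222*sqrt(2)) - 142 = -1283/2 - 222*sqrt(2)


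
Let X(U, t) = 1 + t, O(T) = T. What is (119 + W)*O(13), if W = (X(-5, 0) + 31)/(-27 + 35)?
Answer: 1599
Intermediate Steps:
W = 4 (W = ((1 + 0) + 31)/(-27 + 35) = (1 + 31)/8 = 32*(⅛) = 4)
(119 + W)*O(13) = (119 + 4)*13 = 123*13 = 1599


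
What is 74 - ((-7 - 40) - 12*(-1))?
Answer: 109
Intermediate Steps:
74 - ((-7 - 40) - 12*(-1)) = 74 - (-47 + 12) = 74 - 1*(-35) = 74 + 35 = 109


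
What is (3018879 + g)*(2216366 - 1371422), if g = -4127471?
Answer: -936698158848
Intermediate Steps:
(3018879 + g)*(2216366 - 1371422) = (3018879 - 4127471)*(2216366 - 1371422) = -1108592*844944 = -936698158848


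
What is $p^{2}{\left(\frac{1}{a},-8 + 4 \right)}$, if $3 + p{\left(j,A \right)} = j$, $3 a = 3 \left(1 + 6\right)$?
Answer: $\frac{400}{49} \approx 8.1633$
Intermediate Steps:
$a = 7$ ($a = \frac{3 \left(1 + 6\right)}{3} = \frac{3 \cdot 7}{3} = \frac{1}{3} \cdot 21 = 7$)
$p{\left(j,A \right)} = -3 + j$
$p^{2}{\left(\frac{1}{a},-8 + 4 \right)} = \left(-3 + \frac{1}{7}\right)^{2} = \left(- \frac{20}{7}\right)^{2} = \frac{400}{49}$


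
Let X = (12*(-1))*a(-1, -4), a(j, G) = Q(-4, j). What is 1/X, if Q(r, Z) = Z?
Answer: 1/12 ≈ 0.083333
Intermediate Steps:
a(j, G) = j
X = 12 (X = (12*(-1))*(-1) = -12*(-1) = 12)
1/X = 1/12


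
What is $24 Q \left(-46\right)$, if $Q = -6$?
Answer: $6624$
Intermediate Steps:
$24 Q \left(-46\right) = 24 \left(-6\right) \left(-46\right) = \left(-144\right) \left(-46\right) = 6624$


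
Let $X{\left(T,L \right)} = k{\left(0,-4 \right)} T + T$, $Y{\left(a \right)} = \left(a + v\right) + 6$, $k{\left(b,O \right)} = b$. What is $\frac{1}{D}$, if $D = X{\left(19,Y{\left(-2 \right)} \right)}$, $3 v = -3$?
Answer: $\frac{1}{19} \approx 0.052632$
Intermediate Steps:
$v = -1$ ($v = \frac{1}{3} \left(-3\right) = -1$)
$Y{\left(a \right)} = 5 + a$ ($Y{\left(a \right)} = \left(a - 1\right) + 6 = \left(-1 + a\right) + 6 = 5 + a$)
$X{\left(T,L \right)} = T$ ($X{\left(T,L \right)} = 0 T + T = 0 + T = T$)
$D = 19$
$\frac{1}{D} = \frac{1}{19}$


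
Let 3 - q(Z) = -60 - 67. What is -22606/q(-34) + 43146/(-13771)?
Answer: -3371449/19045 ≈ -177.03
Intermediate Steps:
q(Z) = 130 (q(Z) = 3 - (-60 - 67) = 3 - 1*(-127) = 3 + 127 = 130)
-22606/q(-34) + 43146/(-13771) = -22606/130 + 43146/(-13771) = -22606*1/130 + 43146*(-1/13771) = -11303/65 - 918/293 = -3371449/19045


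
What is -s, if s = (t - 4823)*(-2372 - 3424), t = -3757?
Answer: -49729680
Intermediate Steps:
s = 49729680 (s = (-3757 - 4823)*(-2372 - 3424) = -8580*(-5796) = 49729680)
-s = -1*49729680 = -49729680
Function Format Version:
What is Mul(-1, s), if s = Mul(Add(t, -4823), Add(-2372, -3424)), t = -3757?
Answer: -49729680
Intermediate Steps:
s = 49729680 (s = Mul(Add(-3757, -4823), Add(-2372, -3424)) = Mul(-8580, -5796) = 49729680)
Mul(-1, s) = Mul(-1, 49729680) = -49729680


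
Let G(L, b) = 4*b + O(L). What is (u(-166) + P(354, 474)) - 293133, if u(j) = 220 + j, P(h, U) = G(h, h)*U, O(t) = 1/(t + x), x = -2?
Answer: 66546717/176 ≈ 3.7811e+5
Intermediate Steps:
O(t) = 1/(-2 + t) (O(t) = 1/(t - 2) = 1/(-2 + t))
G(L, b) = 1/(-2 + L) + 4*b (G(L, b) = 4*b + 1/(-2 + L) = 1/(-2 + L) + 4*b)
P(h, U) = U*(1 + 4*h*(-2 + h))/(-2 + h) (P(h, U) = ((1 + 4*h*(-2 + h))/(-2 + h))*U = U*(1 + 4*h*(-2 + h))/(-2 + h))
(u(-166) + P(354, 474)) - 293133 = ((220 - 166) + 474*(1 + 4*354*(-2 + 354))/(-2 + 354)) - 293133 = (54 + 474*(1 + 4*354*352)/352) - 293133 = (54 + 474*(1/352)*(1 + 498432)) - 293133 = (54 + 474*(1/352)*498433) - 293133 = (54 + 118128621/176) - 293133 = 118138125/176 - 293133 = 66546717/176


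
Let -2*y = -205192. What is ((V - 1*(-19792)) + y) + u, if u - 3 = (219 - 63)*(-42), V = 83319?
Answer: 199158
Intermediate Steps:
y = 102596 (y = -½*(-205192) = 102596)
u = -6549 (u = 3 + (219 - 63)*(-42) = 3 + 156*(-42) = 3 - 6552 = -6549)
((V - 1*(-19792)) + y) + u = ((83319 - 1*(-19792)) + 102596) - 6549 = ((83319 + 19792) + 102596) - 6549 = (103111 + 102596) - 6549 = 205707 - 6549 = 199158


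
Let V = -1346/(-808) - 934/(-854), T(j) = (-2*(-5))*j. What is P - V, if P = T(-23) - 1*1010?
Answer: -214385959/172508 ≈ -1242.8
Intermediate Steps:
T(j) = 10*j
V = 476039/172508 (V = -1346*(-1/808) - 934*(-1/854) = 673/404 + 467/427 = 476039/172508 ≈ 2.7595)
P = -1240 (P = 10*(-23) - 1*1010 = -230 - 1010 = -1240)
P - V = -1240 - 1*476039/172508 = -1240 - 476039/172508 = -214385959/172508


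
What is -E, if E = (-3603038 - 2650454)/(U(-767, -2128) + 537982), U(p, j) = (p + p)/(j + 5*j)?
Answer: 39922292928/3434477855 ≈ 11.624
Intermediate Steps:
U(p, j) = p/(3*j) (U(p, j) = (2*p)/((6*j)) = (2*p)*(1/(6*j)) = p/(3*j))
E = -39922292928/3434477855 (E = (-3603038 - 2650454)/((⅓)*(-767)/(-2128) + 537982) = -6253492/((⅓)*(-767)*(-1/2128) + 537982) = -6253492/(767/6384 + 537982) = -6253492/3434477855/6384 = -6253492*6384/3434477855 = -39922292928/3434477855 ≈ -11.624)
-E = -1*(-39922292928/3434477855) = 39922292928/3434477855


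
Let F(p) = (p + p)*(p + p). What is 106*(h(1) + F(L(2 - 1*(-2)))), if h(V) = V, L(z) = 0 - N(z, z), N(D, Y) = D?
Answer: 6890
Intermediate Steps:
L(z) = -z (L(z) = 0 - z = -z)
F(p) = 4*p² (F(p) = (2*p)*(2*p) = 4*p²)
106*(h(1) + F(L(2 - 1*(-2)))) = 106*(1 + 4*(-(2 - 1*(-2)))²) = 106*(1 + 4*(-(2 + 2))²) = 106*(1 + 4*(-1*4)²) = 106*(1 + 4*(-4)²) = 106*(1 + 4*16) = 106*(1 + 64) = 106*65 = 6890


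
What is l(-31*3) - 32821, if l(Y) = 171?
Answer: -32650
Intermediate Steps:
l(-31*3) - 32821 = 171 - 32821 = -32650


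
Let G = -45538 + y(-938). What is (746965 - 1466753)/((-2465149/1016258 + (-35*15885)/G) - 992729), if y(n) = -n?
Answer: 652489359467168/899901857601221 ≈ 0.72507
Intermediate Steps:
G = -44600 (G = -45538 - 1*(-938) = -45538 + 938 = -44600)
(746965 - 1466753)/((-2465149/1016258 + (-35*15885)/G) - 992729) = (746965 - 1466753)/((-2465149/1016258 - 35*15885/(-44600)) - 992729) = -719788/((-2465149*1/1016258 - 555975*(-1/44600)) - 992729) = -719788/((-2465149/1016258 + 22239/1784) - 992729) = -719788/(9101367923/906502136 - 992729) = -719788/(-899901857601221/906502136) = -719788*(-906502136/899901857601221) = 652489359467168/899901857601221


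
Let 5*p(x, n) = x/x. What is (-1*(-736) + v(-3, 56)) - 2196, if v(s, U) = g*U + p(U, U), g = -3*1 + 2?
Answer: -7579/5 ≈ -1515.8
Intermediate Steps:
p(x, n) = ⅕ (p(x, n) = (x/x)/5 = (⅕)*1 = ⅕)
g = -1 (g = -3 + 2 = -1)
v(s, U) = ⅕ - U (v(s, U) = -U + ⅕ = ⅕ - U)
(-1*(-736) + v(-3, 56)) - 2196 = (-1*(-736) + (⅕ - 1*56)) - 2196 = (736 + (⅕ - 56)) - 2196 = (736 - 279/5) - 2196 = 3401/5 - 2196 = -7579/5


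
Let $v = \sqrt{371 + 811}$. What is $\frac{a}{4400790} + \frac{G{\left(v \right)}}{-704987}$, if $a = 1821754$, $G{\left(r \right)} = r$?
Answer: $\frac{53581}{129435} - \frac{\sqrt{1182}}{704987} \approx 0.41391$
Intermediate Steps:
$v = \sqrt{1182} \approx 34.38$
$\frac{a}{4400790} + \frac{G{\left(v \right)}}{-704987} = \frac{1821754}{4400790} + \frac{\sqrt{1182}}{-704987} = 1821754 \cdot \frac{1}{4400790} + \sqrt{1182} \left(- \frac{1}{704987}\right) = \frac{53581}{129435} - \frac{\sqrt{1182}}{704987}$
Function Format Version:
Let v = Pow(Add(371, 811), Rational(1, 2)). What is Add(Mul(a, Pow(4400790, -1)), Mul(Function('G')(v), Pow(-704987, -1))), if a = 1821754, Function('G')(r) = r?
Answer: Add(Rational(53581, 129435), Mul(Rational(-1, 704987), Pow(1182, Rational(1, 2)))) ≈ 0.41391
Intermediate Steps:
v = Pow(1182, Rational(1, 2)) ≈ 34.380
Add(Mul(a, Pow(4400790, -1)), Mul(Function('G')(v), Pow(-704987, -1))) = Add(Mul(1821754, Pow(4400790, -1)), Mul(Pow(1182, Rational(1, 2)), Pow(-704987, -1))) = Add(Mul(1821754, Rational(1, 4400790)), Mul(Pow(1182, Rational(1, 2)), Rational(-1, 704987))) = Add(Rational(53581, 129435), Mul(Rational(-1, 704987), Pow(1182, Rational(1, 2))))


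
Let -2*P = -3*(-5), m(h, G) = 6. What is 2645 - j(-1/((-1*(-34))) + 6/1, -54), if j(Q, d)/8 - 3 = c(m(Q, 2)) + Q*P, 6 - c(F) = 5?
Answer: 50511/17 ≈ 2971.2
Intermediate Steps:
c(F) = 1 (c(F) = 6 - 1*5 = 6 - 5 = 1)
P = -15/2 (P = -(-3)*(-5)/2 = -½*15 = -15/2 ≈ -7.5000)
j(Q, d) = 32 - 60*Q (j(Q, d) = 24 + 8*(1 + Q*(-15/2)) = 24 + 8*(1 - 15*Q/2) = 24 + (8 - 60*Q) = 32 - 60*Q)
2645 - j(-1/((-1*(-34))) + 6/1, -54) = 2645 - (32 - 60*(-1/((-1*(-34))) + 6/1)) = 2645 - (32 - 60*(-1/34 + 6*1)) = 2645 - (32 - 60*(-1*1/34 + 6)) = 2645 - (32 - 60*(-1/34 + 6)) = 2645 - (32 - 60*203/34) = 2645 - (32 - 6090/17) = 2645 - 1*(-5546/17) = 2645 + 5546/17 = 50511/17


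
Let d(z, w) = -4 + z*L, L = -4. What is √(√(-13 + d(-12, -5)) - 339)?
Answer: √(-339 + √31) ≈ 18.26*I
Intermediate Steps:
d(z, w) = -4 - 4*z (d(z, w) = -4 + z*(-4) = -4 - 4*z)
√(√(-13 + d(-12, -5)) - 339) = √(√(-13 + (-4 - 4*(-12))) - 339) = √(√(-13 + (-4 + 48)) - 339) = √(√(-13 + 44) - 339) = √(√31 - 339) = √(-339 + √31)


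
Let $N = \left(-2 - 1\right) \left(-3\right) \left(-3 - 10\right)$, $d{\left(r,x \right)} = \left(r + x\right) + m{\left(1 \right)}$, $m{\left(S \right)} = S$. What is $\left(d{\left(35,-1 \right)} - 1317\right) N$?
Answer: $149994$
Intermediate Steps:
$d{\left(r,x \right)} = 1 + r + x$ ($d{\left(r,x \right)} = \left(r + x\right) + 1 = 1 + r + x$)
$N = -117$ ($N = \left(-3\right) \left(-3\right) \left(-13\right) = 9 \left(-13\right) = -117$)
$\left(d{\left(35,-1 \right)} - 1317\right) N = \left(\left(1 + 35 - 1\right) - 1317\right) \left(-117\right) = \left(35 - 1317\right) \left(-117\right) = \left(-1282\right) \left(-117\right) = 149994$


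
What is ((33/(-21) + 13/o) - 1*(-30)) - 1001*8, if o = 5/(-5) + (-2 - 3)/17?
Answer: -1230401/154 ≈ -7989.6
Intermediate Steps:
o = -22/17 (o = 5*(-1/5) - 5*1/17 = -1 - 5/17 = -22/17 ≈ -1.2941)
((33/(-21) + 13/o) - 1*(-30)) - 1001*8 = ((33/(-21) + 13/(-22/17)) - 1*(-30)) - 1001*8 = ((33*(-1/21) + 13*(-17/22)) + 30) - 77*104 = ((-11/7 - 221/22) + 30) - 8008 = (-1789/154 + 30) - 8008 = 2831/154 - 8008 = -1230401/154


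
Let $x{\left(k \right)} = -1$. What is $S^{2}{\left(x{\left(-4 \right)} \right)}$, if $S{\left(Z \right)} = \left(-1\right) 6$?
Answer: $36$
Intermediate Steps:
$S{\left(Z \right)} = -6$
$S^{2}{\left(x{\left(-4 \right)} \right)} = \left(-6\right)^{2} = 36$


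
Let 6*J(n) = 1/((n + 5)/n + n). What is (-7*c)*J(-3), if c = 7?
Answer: 49/22 ≈ 2.2273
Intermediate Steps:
J(n) = 1/(6*(n + (5 + n)/n)) (J(n) = 1/(6*((n + 5)/n + n)) = 1/(6*((5 + n)/n + n)) = 1/(6*(n + (5 + n)/n)))
(-7*c)*J(-3) = (-7*7)*((⅙)*(-3)/(5 - 3 + (-3)²)) = -49*(-3)/(6*(5 - 3 + 9)) = -49*(-3)/(6*11) = -49*(-1/22) = 49/22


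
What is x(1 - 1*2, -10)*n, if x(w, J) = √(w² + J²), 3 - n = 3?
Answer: 0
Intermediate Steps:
n = 0 (n = 3 - 1*3 = 3 - 3 = 0)
x(w, J) = √(J² + w²)
x(1 - 1*2, -10)*n = √((-10)² + (1 - 1*2)²)*0 = √(100 + (1 - 2)²)*0 = √(100 + (-1)²)*0 = √(100 + 1)*0 = √101*0 = 0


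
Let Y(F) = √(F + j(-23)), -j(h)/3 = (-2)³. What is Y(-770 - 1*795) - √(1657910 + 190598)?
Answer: -2*√462127 + I*√1541 ≈ -1359.6 + 39.256*I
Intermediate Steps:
j(h) = 24 (j(h) = -3*(-2)³ = -3*(-8) = 24)
Y(F) = √(24 + F) (Y(F) = √(F + 24) = √(24 + F))
Y(-770 - 1*795) - √(1657910 + 190598) = √(24 + (-770 - 1*795)) - √(1657910 + 190598) = √(24 + (-770 - 795)) - √1848508 = √(24 - 1565) - 2*√462127 = √(-1541) - 2*√462127 = I*√1541 - 2*√462127 = -2*√462127 + I*√1541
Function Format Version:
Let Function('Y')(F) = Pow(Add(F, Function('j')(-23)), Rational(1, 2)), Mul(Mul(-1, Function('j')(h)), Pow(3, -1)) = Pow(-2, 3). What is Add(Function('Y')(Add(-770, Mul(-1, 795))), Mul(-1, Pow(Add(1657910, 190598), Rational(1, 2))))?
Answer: Add(Mul(-2, Pow(462127, Rational(1, 2))), Mul(I, Pow(1541, Rational(1, 2)))) ≈ Add(-1359.6, Mul(39.256, I))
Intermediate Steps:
Function('j')(h) = 24 (Function('j')(h) = Mul(-3, Pow(-2, 3)) = Mul(-3, -8) = 24)
Function('Y')(F) = Pow(Add(24, F), Rational(1, 2)) (Function('Y')(F) = Pow(Add(F, 24), Rational(1, 2)) = Pow(Add(24, F), Rational(1, 2)))
Add(Function('Y')(Add(-770, Mul(-1, 795))), Mul(-1, Pow(Add(1657910, 190598), Rational(1, 2)))) = Add(Pow(Add(24, Add(-770, Mul(-1, 795))), Rational(1, 2)), Mul(-1, Pow(Add(1657910, 190598), Rational(1, 2)))) = Add(Pow(Add(24, Add(-770, -795)), Rational(1, 2)), Mul(-1, Pow(1848508, Rational(1, 2)))) = Add(Pow(Add(24, -1565), Rational(1, 2)), Mul(-1, Mul(2, Pow(462127, Rational(1, 2))))) = Add(Pow(-1541, Rational(1, 2)), Mul(-2, Pow(462127, Rational(1, 2)))) = Add(Mul(I, Pow(1541, Rational(1, 2))), Mul(-2, Pow(462127, Rational(1, 2)))) = Add(Mul(-2, Pow(462127, Rational(1, 2))), Mul(I, Pow(1541, Rational(1, 2))))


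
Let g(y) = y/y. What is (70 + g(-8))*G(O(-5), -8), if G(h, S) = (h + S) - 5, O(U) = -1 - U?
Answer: -639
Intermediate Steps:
g(y) = 1
G(h, S) = -5 + S + h (G(h, S) = (S + h) - 5 = -5 + S + h)
(70 + g(-8))*G(O(-5), -8) = (70 + 1)*(-5 - 8 + (-1 - 1*(-5))) = 71*(-5 - 8 + (-1 + 5)) = 71*(-5 - 8 + 4) = 71*(-9) = -639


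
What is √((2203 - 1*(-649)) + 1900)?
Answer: 12*√33 ≈ 68.935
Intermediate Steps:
√((2203 - 1*(-649)) + 1900) = √((2203 + 649) + 1900) = √(2852 + 1900) = √4752 = 12*√33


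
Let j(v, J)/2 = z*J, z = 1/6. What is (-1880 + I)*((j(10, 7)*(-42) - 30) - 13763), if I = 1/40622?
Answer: 1060846765869/40622 ≈ 2.6115e+7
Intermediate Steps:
z = ⅙ ≈ 0.16667
j(v, J) = J/3 (j(v, J) = 2*(J/6) = J/3)
I = 1/40622 ≈ 2.4617e-5
(-1880 + I)*((j(10, 7)*(-42) - 30) - 13763) = (-1880 + 1/40622)*((((⅓)*7)*(-42) - 30) - 13763) = -76369359*(((7/3)*(-42) - 30) - 13763)/40622 = -76369359*((-98 - 30) - 13763)/40622 = -76369359*(-128 - 13763)/40622 = -76369359/40622*(-13891) = 1060846765869/40622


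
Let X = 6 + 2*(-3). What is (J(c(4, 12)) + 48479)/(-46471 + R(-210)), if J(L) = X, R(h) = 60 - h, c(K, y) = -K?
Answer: -48479/46201 ≈ -1.0493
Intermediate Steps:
X = 0 (X = 6 - 6 = 0)
J(L) = 0
(J(c(4, 12)) + 48479)/(-46471 + R(-210)) = (0 + 48479)/(-46471 + (60 - 1*(-210))) = 48479/(-46471 + (60 + 210)) = 48479/(-46471 + 270) = 48479/(-46201) = 48479*(-1/46201) = -48479/46201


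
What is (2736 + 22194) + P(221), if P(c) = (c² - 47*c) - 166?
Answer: 63218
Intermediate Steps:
P(c) = -166 + c² - 47*c
(2736 + 22194) + P(221) = (2736 + 22194) + (-166 + 221² - 47*221) = 24930 + (-166 + 48841 - 10387) = 24930 + 38288 = 63218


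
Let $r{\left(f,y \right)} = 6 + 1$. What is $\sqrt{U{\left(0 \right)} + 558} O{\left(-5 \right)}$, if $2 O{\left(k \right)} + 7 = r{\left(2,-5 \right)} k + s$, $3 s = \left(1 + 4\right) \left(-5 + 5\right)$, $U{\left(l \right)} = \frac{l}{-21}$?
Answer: $- 63 \sqrt{62} \approx -496.06$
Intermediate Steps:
$U{\left(l \right)} = - \frac{l}{21}$ ($U{\left(l \right)} = l \left(- \frac{1}{21}\right) = - \frac{l}{21}$)
$r{\left(f,y \right)} = 7$
$s = 0$ ($s = \frac{\left(1 + 4\right) \left(-5 + 5\right)}{3} = \frac{5 \cdot 0}{3} = \frac{1}{3} \cdot 0 = 0$)
$O{\left(k \right)} = - \frac{7}{2} + \frac{7 k}{2}$ ($O{\left(k \right)} = - \frac{7}{2} + \frac{7 k + 0}{2} = - \frac{7}{2} + \frac{7 k}{2}$)
$\sqrt{U{\left(0 \right)} + 558} O{\left(-5 \right)} = \sqrt{\left(- \frac{1}{21}\right) 0 + 558} \left(- \frac{7}{2} + \frac{7}{2} \left(-5\right)\right) = \sqrt{0 + 558} \left(- \frac{7}{2} - \frac{35}{2}\right) = \sqrt{558} \left(-21\right) = 3 \sqrt{62} \left(-21\right) = - 63 \sqrt{62}$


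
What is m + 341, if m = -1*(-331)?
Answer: 672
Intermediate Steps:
m = 331
m + 341 = 331 + 341 = 672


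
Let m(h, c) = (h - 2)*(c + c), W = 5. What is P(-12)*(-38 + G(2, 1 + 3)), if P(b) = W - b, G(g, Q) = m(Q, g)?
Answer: -510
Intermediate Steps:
m(h, c) = 2*c*(-2 + h) (m(h, c) = (-2 + h)*(2*c) = 2*c*(-2 + h))
G(g, Q) = 2*g*(-2 + Q)
P(b) = 5 - b
P(-12)*(-38 + G(2, 1 + 3)) = (5 - 1*(-12))*(-38 + 2*2*(-2 + (1 + 3))) = (5 + 12)*(-38 + 2*2*(-2 + 4)) = 17*(-38 + 2*2*2) = 17*(-38 + 8) = 17*(-30) = -510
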